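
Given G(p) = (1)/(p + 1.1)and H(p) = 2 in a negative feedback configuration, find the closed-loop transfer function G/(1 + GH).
Closed-loop T = G/(1+GH).
Numerator: G_num * H_den = 1.
Denominator: G_den * H_den + G_num * H_num = (p + 1.1) + (2) = p + 3.1.
T(p) = (1)/(p + 3.1)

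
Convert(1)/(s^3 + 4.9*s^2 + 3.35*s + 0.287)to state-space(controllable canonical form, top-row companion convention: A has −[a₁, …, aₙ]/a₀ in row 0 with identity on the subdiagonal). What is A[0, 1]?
Reachable canonical form for den = s^3 + 4.9*s^2 + 3.35*s + 0.287: top row of A = -[a₁,a₂,...,aₙ]/a₀, ones on the subdiagonal, zeros elsewhere.
A = [[-4.9, -3.35, -0.287], [1, 0, 0], [0, 1, 0]].
A[0,1] = -3.35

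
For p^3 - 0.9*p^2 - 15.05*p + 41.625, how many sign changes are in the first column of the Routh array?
Routh array:
p^3: [1, -15.05]; p^2: [-0.9, 41.625]; p^1: [31.2]; p^0: [41.625]
First column: [1, -0.9, 31.2, 41.625]. Sign changes = 2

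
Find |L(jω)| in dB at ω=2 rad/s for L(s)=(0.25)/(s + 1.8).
Substitute s = j*2: L(j2) = 0.0621547 - 0.0690608j.
|L(j2)| = sqrt(Re² + Im²) = 0.09291.
20*log₁₀(0.09291) = -20.64 dB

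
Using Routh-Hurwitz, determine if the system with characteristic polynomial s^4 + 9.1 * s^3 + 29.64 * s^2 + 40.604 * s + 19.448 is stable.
Routh array:
s^4: [1, 29.64, 19.448]; s^3: [9.1, 40.604]; s^2: [25.178, 19.448]; s^1: [33.575]; s^0: [19.448]
First column: [1, 9.1, 25.178, 33.575, 19.448]. Sign changes = 0.
Yes, stable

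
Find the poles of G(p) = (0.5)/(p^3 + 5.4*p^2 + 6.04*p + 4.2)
Set denominator = 0: p^3 + 5.4*p^2 + 6.04*p + 4.2 = (p + 4.2)(p^2 + 1.2*p + 1) = 0 → Poles: -0.6 + 0.8j, -0.6 - 0.8j, -4.2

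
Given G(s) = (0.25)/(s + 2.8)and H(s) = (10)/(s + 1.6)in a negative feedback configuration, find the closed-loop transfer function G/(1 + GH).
Closed-loop T = G/(1+GH).
Numerator: G_num * H_den = 0.25*s + 0.4.
Denominator: G_den * H_den + G_num * H_num = (s^2 + 4.4*s + 4.48) + (2.5) = s^2 + 4.4*s + 6.98.
T(s) = (0.25*s + 0.4)/(s^2 + 4.4*s + 6.98)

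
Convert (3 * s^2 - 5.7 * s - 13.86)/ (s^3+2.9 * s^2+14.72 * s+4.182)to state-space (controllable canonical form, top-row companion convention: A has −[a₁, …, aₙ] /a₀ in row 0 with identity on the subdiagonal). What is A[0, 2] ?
Reachable canonical form for den = s^3 + 2.9*s^2 + 14.72*s + 4.182: top row of A = -[a₁,a₂,...,aₙ]/a₀, ones on the subdiagonal, zeros elsewhere.
A = [[-2.9, -14.72, -4.182], [1, 0, 0], [0, 1, 0]].
A[0,2] = -4.182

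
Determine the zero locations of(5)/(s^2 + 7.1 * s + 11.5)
Numerator is a nonzero constant (5) → Zeros: none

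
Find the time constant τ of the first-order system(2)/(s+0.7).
First-order system: τ = -1/pole. Pole = -0.7. τ = -1/(-0.7) = 1.429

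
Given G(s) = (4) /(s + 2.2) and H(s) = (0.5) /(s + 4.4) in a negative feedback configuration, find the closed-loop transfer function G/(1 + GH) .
Closed-loop T = G/(1+GH).
Numerator: G_num * H_den = 4*s + 17.6.
Denominator: G_den * H_den + G_num * H_num = (s^2 + 6.6*s + 9.68) + (2) = s^2 + 6.6*s + 11.68.
T(s) = (4*s + 17.6)/(s^2 + 6.6*s + 11.68)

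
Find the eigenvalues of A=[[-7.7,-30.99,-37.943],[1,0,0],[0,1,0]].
Eigenvalues solve det(λI - A) = 0.
Characteristic polynomial: λ^3 + 7.7*λ^2 + 30.99*λ + 37.943 = 0.
Factor: (λ + 1.9)(λ^2 + 5.8*λ + 19.97) = 0.
Roots: -1.9, -2.9 + 3.4j, -2.9 - 3.4j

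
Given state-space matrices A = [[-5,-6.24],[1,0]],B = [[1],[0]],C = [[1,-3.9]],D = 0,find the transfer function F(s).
F(s) = C(sI - A)⁻¹B + D.
Characteristic polynomial det(sI - A) = s^2 + 5*s + 6.24.
Numerator from C·adj(sI-A)·B + D·det(sI-A) = s - 3.9.
F(s) = (s - 3.9)/(s^2 + 5*s + 6.24)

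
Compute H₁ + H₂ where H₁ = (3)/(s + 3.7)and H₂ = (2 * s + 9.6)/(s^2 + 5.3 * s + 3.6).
Parallel: H = H₁ + H₂ = (n₁·d₂ + n₂·d₁)/(d₁·d₂).
n₁·d₂ = 3*s^2 + 15.9*s + 10.8. n₂·d₁ = 2*s^2 + 17*s + 35.52. Sum = 5*s^2 + 32.9*s + 46.32. d₁·d₂ = s^3 + 9*s^2 + 23.21*s + 13.32.
H(s) = (5*s^2 + 32.9*s + 46.32)/(s^3 + 9*s^2 + 23.21*s + 13.32)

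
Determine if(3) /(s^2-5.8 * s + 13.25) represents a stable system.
Denominator: s^2 - 5.8*s + 13.25. Poles: 2.9 + 2.2j, 2.9 - 2.2j. All Re(p)<0: No (unstable)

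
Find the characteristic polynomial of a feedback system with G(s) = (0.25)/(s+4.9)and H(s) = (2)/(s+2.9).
Characteristic poly = G_den * H_den + G_num * H_num = (s^2 + 7.8*s + 14.21) + (0.5) = s^2 + 7.8*s + 14.71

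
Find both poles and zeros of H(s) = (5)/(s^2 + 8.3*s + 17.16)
Set denominator = 0: s^2 + 8.3*s + 17.16 = (s + 4.4)(s + 3.9) = 0 → Poles: -3.9, -4.4
Numerator is a nonzero constant (5) → Zeros: none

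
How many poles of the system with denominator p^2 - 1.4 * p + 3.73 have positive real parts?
Poles: 0.7 + 1.8j, 0.7 - 1.8j. RHP poles (Re>0): 2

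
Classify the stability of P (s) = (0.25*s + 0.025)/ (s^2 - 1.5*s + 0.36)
Denominator: s^2 - 1.5*s + 0.36 = (s - 0.3)(s - 1.2). Poles: 0.3, 1.2. Unstable (2 pole(s) in RHP)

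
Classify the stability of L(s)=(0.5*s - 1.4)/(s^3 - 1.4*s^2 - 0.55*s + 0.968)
Denominator: s^3 - 1.4*s^2 - 0.55*s + 0.968 = (s - 1.1)(s - 1.1)(s + 0.8). Poles: -0.8, 1.1, 1.1. Unstable (2 pole(s) in RHP)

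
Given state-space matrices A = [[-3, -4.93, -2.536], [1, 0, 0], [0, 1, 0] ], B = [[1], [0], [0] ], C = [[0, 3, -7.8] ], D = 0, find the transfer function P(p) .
P(p) = C(pI - A)⁻¹B + D.
Characteristic polynomial det(pI - A) = p^3 + 3*p^2 + 4.93*p + 2.536.
Numerator from C·adj(pI-A)·B + D·det(pI-A) = 3*p - 7.8.
P(p) = (3*p - 7.8)/(p^3 + 3*p^2 + 4.93*p + 2.536)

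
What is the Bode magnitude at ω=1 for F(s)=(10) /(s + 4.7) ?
Substitute s = j*1: F(j1) = 2.03551 - 0.433088j.
|F(j1)| = sqrt(Re² + Im²) = 2.081.
20*log₁₀(2.081) = 6.37 dB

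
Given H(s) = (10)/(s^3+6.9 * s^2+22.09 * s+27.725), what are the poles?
Set denominator = 0: s^3 + 6.9*s^2 + 22.09*s + 27.725 = (s + 2.5)(s^2 + 4.4*s + 11.09) = 0 → Poles: -2.2 + 2.5j, -2.2 - 2.5j, -2.5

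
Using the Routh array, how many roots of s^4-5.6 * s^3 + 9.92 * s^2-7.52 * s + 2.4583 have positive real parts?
Routh array:
s^4: [1, 9.92, 2.4583]; s^3: [-5.6, -7.52]; s^2: [8.57714, 2.4583]; s^1: [-5.91498]; s^0: [2.4583]
First column: [1, -5.6, 8.57714, -5.91498, 2.4583]. Sign changes = RHP roots = 4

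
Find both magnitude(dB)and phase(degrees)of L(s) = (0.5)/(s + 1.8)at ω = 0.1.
Substitute s = j*0.1: L(j0.1) = 0.276923 - 0.0153846j.
|L| = 20*log₁₀(sqrt(Re²+Im²)) = -11.14 dB.
∠L = atan2(Im, Re) = -3.18°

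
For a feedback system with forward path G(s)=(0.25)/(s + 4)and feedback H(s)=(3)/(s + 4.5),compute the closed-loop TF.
Closed-loop T = G/(1+GH).
Numerator: G_num * H_den = 0.25*s + 1.125.
Denominator: G_den * H_den + G_num * H_num = (s^2 + 8.5*s + 18) + (0.75) = s^2 + 8.5*s + 18.75.
T(s) = (0.25*s + 1.125)/(s^2 + 8.5*s + 18.75)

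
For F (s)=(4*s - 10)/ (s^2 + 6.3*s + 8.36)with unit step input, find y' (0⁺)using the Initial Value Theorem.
IVT: y'(0⁺) = lim_{s→∞} s²·Y(s) = lim_{s→∞} s·F(s).
deg(num) = 1, deg(den) = 2, relative degree = 1, so s·F(s) → (leading num)/(leading den) = 4/1 = 4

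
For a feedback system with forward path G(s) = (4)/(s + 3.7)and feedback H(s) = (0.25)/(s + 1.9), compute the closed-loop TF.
Closed-loop T = G/(1+GH).
Numerator: G_num * H_den = 4*s + 7.6.
Denominator: G_den * H_den + G_num * H_num = (s^2 + 5.6*s + 7.03) + (1) = s^2 + 5.6*s + 8.03.
T(s) = (4*s + 7.6)/(s^2 + 5.6*s + 8.03)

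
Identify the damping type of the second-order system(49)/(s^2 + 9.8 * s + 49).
Standard form: ωn²/(s²+2ζωn·s+ωn²) gives ωn=7, ζ=0.7.
Underdamped (ζ = 0.7 < 1)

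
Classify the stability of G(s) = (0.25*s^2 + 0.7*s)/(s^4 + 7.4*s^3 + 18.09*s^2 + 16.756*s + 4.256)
Denominator: s^4 + 7.4*s^3 + 18.09*s^2 + 16.756*s + 4.256 = (s + 1.9)(s + 3.5)(s + 0.4)(s + 1.6). Poles: -0.4, -1.6, -1.9, -3.5. Stable (all poles in LHP)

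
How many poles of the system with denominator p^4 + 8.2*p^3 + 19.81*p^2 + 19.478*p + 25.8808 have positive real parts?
p^4 + 8.2*p^3 + 19.81*p^2 + 19.478*p + 25.8808 = (p + 4.4)(p + 3.4)(p^2 + 0.4*p + 1.73). Poles: -0.2 + 1.3j, -0.2 - 1.3j, -3.4, -4.4. RHP poles (Re>0): 0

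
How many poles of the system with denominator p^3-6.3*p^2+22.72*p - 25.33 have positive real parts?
p^3 - 6.3*p^2 + 22.72*p - 25.33 = (p - 1.7)(p^2 - 4.6*p + 14.9). Poles: 1.7, 2.3 + 3.1j, 2.3 - 3.1j. RHP poles (Re>0): 3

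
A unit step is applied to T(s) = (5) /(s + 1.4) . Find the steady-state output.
FVT: lim_{t→∞} y(t) = lim_{s→0} s*Y(s) where Y(s) = T(s)/s.
= lim_{s→0} T(s) = T(0) = num(0)/den(0) = 5/1.4 = 3.571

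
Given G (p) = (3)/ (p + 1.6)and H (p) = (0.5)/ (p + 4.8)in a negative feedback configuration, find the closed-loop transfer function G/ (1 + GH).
Closed-loop T = G/(1+GH).
Numerator: G_num * H_den = 3*p + 14.4.
Denominator: G_den * H_den + G_num * H_num = (p^2 + 6.4*p + 7.68) + (1.5) = p^2 + 6.4*p + 9.18.
T(p) = (3*p + 14.4)/(p^2 + 6.4*p + 9.18)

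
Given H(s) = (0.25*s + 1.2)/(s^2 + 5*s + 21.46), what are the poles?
Set denominator = 0: s^2 + 5*s + 21.46 = 0 → Poles: -2.5 + 3.9j, -2.5 - 3.9j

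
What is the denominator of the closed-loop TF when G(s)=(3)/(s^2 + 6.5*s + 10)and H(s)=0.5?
Characteristic poly = G_den * H_den + G_num * H_num = (s^2 + 6.5*s + 10) + (1.5) = s^2 + 6.5*s + 11.5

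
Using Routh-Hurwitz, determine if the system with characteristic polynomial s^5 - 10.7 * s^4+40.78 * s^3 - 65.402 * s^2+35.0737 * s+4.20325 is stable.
Routh array:
s^5: [1, 40.78, 35.0737]; s^4: [-10.7, -65.402, 4.20325]; s^3: [34.6677, 35.4665]; s^2: [-54.4554, 4.20325]; s^1: [38.1424]; s^0: [4.20325]
First column: [1, -10.7, 34.6677, -54.4554, 38.1424, 4.20325]. Sign changes = 4.
No, unstable (4 RHP root(s))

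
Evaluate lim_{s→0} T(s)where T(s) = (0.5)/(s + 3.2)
DC gain = T(0) = num(0)/den(0) = 0.5/3.2 = 0.1562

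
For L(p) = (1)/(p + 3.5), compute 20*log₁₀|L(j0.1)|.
Substitute p = j*0.1: L(j0.1) = 0.285481 - 0.00815661j.
|L(j0.1)| = sqrt(Re² + Im²) = 0.2856.
20*log₁₀(0.2856) = -10.88 dB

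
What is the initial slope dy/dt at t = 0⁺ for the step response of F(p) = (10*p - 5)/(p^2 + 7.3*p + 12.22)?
IVT: y'(0⁺) = lim_{p→∞} p²·Y(p) = lim_{p→∞} p·F(p).
deg(num) = 1, deg(den) = 2, relative degree = 1, so p·F(p) → (leading num)/(leading den) = 10/1 = 10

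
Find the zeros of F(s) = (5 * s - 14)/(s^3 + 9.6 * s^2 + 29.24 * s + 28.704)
Set numerator = 0: 5*s - 14 = 0 → Zeros: 2.8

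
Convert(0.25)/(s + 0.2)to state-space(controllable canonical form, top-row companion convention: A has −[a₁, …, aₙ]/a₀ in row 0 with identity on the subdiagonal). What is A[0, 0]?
Reachable canonical form for den = s + 0.2: top row of A = -[a₁,a₂,...,aₙ]/a₀, ones on the subdiagonal, zeros elsewhere.
A = [[-0.2]].
A[0,0] = -0.2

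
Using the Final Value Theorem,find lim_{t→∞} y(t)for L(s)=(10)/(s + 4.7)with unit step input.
FVT: lim_{t→∞} y(t) = lim_{s→0} s*Y(s) where Y(s) = L(s)/s.
= lim_{s→0} L(s) = L(0) = num(0)/den(0) = 10/4.7 = 2.128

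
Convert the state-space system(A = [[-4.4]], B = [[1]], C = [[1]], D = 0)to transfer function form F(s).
F(s) = C(sI - A)⁻¹B + D.
Characteristic polynomial det(sI - A) = s + 4.4.
Numerator from C·adj(sI-A)·B + D·det(sI-A) = 1.
F(s) = (1)/(s + 4.4)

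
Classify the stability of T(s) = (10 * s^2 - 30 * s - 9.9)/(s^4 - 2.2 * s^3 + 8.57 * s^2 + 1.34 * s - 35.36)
Denominator: s^4 - 2.2*s^3 + 8.57*s^2 + 1.34*s - 35.36 = (s + 1.6)(s - 2)(s^2 - 1.8*s + 11.05). Poles: -1.6, 0.9 + 3.2j, 0.9 - 3.2j, 2. Unstable (3 pole(s) in RHP)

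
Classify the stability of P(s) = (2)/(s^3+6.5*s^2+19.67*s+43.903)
Denominator: s^3 + 6.5*s^2 + 19.67*s + 43.903 = (s + 4.3)(s^2 + 2.2*s + 10.21). Poles: -1.1 + 3j, -1.1 - 3j, -4.3. Stable (all poles in LHP)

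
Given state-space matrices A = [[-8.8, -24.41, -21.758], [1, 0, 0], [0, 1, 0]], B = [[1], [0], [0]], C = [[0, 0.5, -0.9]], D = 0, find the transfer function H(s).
H(s) = C(sI - A)⁻¹B + D.
Characteristic polynomial det(sI - A) = s^3 + 8.8*s^2 + 24.41*s + 21.758.
Numerator from C·adj(sI-A)·B + D·det(sI-A) = 0.5*s - 0.9.
H(s) = (0.5*s - 0.9)/(s^3 + 8.8*s^2 + 24.41*s + 21.758)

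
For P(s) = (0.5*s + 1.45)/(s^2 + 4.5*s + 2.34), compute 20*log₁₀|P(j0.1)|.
Substitute s = j*0.1: P(j0.1) = 0.603935 - 0.0951806j.
|P(j0.1)| = sqrt(Re² + Im²) = 0.6114.
20*log₁₀(0.6114) = -4.27 dB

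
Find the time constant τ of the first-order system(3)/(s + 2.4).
First-order system: τ = -1/pole. Pole = -2.4. τ = -1/(-2.4) = 0.4167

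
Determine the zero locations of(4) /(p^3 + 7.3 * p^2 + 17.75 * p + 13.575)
Numerator is a nonzero constant (4) → Zeros: none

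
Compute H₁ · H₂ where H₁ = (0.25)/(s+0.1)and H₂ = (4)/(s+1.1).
Series: H = H₁ · H₂ = (n₁·n₂)/(d₁·d₂).
Num: n₁·n₂ = 1. Den: d₁·d₂ = s^2 + 1.2*s + 0.11.
H(s) = (1)/(s^2 + 1.2*s + 0.11)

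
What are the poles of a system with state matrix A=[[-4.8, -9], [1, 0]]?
Eigenvalues solve det(λI - A) = 0.
Characteristic polynomial: λ^2 + 4.8*λ + 9 = 0.
Roots: -2.4 + 1.8j, -2.4 - 1.8j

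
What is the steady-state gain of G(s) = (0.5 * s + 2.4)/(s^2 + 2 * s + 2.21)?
DC gain = G(0) = num(0)/den(0) = 2.4/2.21 = 1.086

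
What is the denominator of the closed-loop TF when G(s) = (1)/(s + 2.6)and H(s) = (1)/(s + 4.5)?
Characteristic poly = G_den * H_den + G_num * H_num = (s^2 + 7.1*s + 11.7) + (1) = s^2 + 7.1*s + 12.7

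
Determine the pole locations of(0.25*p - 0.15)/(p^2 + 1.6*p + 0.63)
Set denominator = 0: p^2 + 1.6*p + 0.63 = (p + 0.7)(p + 0.9) = 0 → Poles: -0.7, -0.9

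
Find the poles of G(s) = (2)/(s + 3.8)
Set denominator = 0: s + 3.8 = 0 → Poles: -3.8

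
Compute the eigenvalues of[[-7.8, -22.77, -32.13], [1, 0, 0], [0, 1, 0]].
Eigenvalues solve det(λI - A) = 0.
Characteristic polynomial: λ^3 + 7.8*λ^2 + 22.77*λ + 32.13 = 0.
Factor: (λ + 4.2)(λ^2 + 3.6*λ + 7.65) = 0.
Roots: -1.8 + 2.1j, -1.8 - 2.1j, -4.2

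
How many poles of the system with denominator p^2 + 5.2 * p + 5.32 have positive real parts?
p^2 + 5.2*p + 5.32 = (p + 1.4)(p + 3.8). Poles: -1.4, -3.8. RHP poles (Re>0): 0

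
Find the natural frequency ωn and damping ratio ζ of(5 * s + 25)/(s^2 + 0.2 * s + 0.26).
Underdamped: complex pole -0.1 + 0.5j. ωn = |pole| = 0.5099, ζ = -Re(pole)/ωn = 0.1961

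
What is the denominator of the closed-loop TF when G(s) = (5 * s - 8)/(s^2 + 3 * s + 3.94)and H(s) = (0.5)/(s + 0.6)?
Characteristic poly = G_den * H_den + G_num * H_num = (s^3 + 3.6*s^2 + 5.74*s + 2.364) + (2.5*s - 4) = s^3 + 3.6*s^2 + 8.24*s - 1.636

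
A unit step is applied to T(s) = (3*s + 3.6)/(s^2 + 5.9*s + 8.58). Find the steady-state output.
FVT: lim_{t→∞} y(t) = lim_{s→0} s*Y(s) where Y(s) = T(s)/s.
= lim_{s→0} T(s) = T(0) = num(0)/den(0) = 3.6/8.58 = 0.4196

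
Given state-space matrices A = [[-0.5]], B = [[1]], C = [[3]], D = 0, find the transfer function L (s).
L(s) = C(sI - A)⁻¹B + D.
Characteristic polynomial det(sI - A) = s + 0.5.
Numerator from C·adj(sI-A)·B + D·det(sI-A) = 3.
L(s) = (3)/(s + 0.5)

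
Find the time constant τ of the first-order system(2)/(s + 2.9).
First-order system: τ = -1/pole. Pole = -2.9. τ = -1/(-2.9) = 0.3448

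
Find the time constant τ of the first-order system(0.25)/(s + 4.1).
First-order system: τ = -1/pole. Pole = -4.1. τ = -1/(-4.1) = 0.2439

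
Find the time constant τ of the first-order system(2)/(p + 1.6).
First-order system: τ = -1/pole. Pole = -1.6. τ = -1/(-1.6) = 0.625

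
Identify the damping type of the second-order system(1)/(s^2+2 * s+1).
Standard form: ωn²/(s²+2ζωn·s+ωn²) gives ωn=1, ζ=1.
Critically damped (ζ = 1)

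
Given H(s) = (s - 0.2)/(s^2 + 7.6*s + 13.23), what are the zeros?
Set numerator = 0: s - 0.2 = 0 → Zeros: 0.2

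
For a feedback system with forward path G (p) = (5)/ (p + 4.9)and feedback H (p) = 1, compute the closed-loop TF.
Closed-loop T = G/(1+GH).
Numerator: G_num * H_den = 5.
Denominator: G_den * H_den + G_num * H_num = (p + 4.9) + (5) = p + 9.9.
T(p) = (5)/(p + 9.9)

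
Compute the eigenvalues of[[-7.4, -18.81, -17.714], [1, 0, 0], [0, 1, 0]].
Eigenvalues solve det(λI - A) = 0.
Characteristic polynomial: λ^3 + 7.4*λ^2 + 18.81*λ + 17.714 = 0.
Factor: (λ + 3.4)(λ^2 + 4*λ + 5.21) = 0.
Roots: -2 + 1.1j, -2 - 1.1j, -3.4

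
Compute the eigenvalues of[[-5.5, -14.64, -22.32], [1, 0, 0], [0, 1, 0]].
Eigenvalues solve det(λI - A) = 0.
Characteristic polynomial: λ^3 + 5.5*λ^2 + 14.64*λ + 22.32 = 0.
Factor: (λ + 3.1)(λ^2 + 2.4*λ + 7.2) = 0.
Roots: -1.2 + 2.4j, -1.2 - 2.4j, -3.1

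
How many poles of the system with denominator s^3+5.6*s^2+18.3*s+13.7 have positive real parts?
s^3 + 5.6*s^2 + 18.3*s + 13.7 = (s + 1)(s^2 + 4.6*s + 13.7). Poles: -1, -2.3 + 2.9j, -2.3 - 2.9j. RHP poles (Re>0): 0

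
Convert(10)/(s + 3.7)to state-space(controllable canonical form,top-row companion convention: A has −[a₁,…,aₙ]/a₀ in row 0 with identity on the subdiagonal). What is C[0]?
Reachable canonical form: C = numerator coefficients (right-aligned, zero-padded to length n).
num = 10, C = [[10]].
C[0] = 10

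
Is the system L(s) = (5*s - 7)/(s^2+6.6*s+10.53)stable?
Denominator: s^2 + 6.6*s + 10.53 = (s + 3.9)(s + 2.7). Poles: -2.7, -3.9. All Re(p)<0: Yes (stable)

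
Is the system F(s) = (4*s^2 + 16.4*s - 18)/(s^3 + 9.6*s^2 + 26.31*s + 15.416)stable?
Denominator: s^3 + 9.6*s^2 + 26.31*s + 15.416 = (s + 4.1)(s + 0.8)(s + 4.7). Poles: -0.8, -4.1, -4.7. All Re(p)<0: Yes (stable)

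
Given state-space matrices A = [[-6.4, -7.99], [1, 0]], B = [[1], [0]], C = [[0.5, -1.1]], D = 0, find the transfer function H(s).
H(s) = C(sI - A)⁻¹B + D.
Characteristic polynomial det(sI - A) = s^2 + 6.4*s + 7.99.
Numerator from C·adj(sI-A)·B + D·det(sI-A) = 0.5*s - 1.1.
H(s) = (0.5*s - 1.1)/(s^2 + 6.4*s + 7.99)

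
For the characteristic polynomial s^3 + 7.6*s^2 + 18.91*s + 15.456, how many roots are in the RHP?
s^3 + 7.6*s^2 + 18.91*s + 15.456 = (s + 2.1)(s + 2.3)(s + 3.2). Poles: -2.1, -2.3, -3.2. RHP poles (Re>0): 0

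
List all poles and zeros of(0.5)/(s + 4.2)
Set denominator = 0: s + 4.2 = 0 → Poles: -4.2
Numerator is a nonzero constant (0.5) → Zeros: none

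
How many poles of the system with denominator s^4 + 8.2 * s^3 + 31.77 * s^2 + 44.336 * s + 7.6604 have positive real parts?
s^4 + 8.2*s^3 + 31.77*s^2 + 44.336*s + 7.6604 = (s + 0.2)(s + 2.2)(s^2 + 5.8*s + 17.41). Poles: -0.2, -2.2, -2.9 + 3j, -2.9 - 3j. RHP poles (Re>0): 0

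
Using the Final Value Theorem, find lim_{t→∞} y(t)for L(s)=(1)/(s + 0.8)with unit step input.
FVT: lim_{t→∞} y(t) = lim_{s→0} s*Y(s) where Y(s) = L(s)/s.
= lim_{s→0} L(s) = L(0) = num(0)/den(0) = 1/0.8 = 1.25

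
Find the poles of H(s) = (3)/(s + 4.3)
Set denominator = 0: s + 4.3 = 0 → Poles: -4.3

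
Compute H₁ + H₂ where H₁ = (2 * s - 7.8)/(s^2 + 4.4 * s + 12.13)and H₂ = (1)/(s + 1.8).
Parallel: H = H₁ + H₂ = (n₁·d₂ + n₂·d₁)/(d₁·d₂).
n₁·d₂ = 2*s^2 - 4.2*s - 14.04. n₂·d₁ = s^2 + 4.4*s + 12.13. Sum = 3*s^2 + 0.2*s - 1.91. d₁·d₂ = s^3 + 6.2*s^2 + 20.05*s + 21.834.
H(s) = (3*s^2 + 0.2*s - 1.91)/(s^3 + 6.2*s^2 + 20.05*s + 21.834)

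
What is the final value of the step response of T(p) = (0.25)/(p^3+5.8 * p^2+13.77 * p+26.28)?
FVT: lim_{t→∞} y(t) = lim_{p→0} p*Y(p) where Y(p) = T(p)/p.
= lim_{p→0} T(p) = T(0) = num(0)/den(0) = 0.25/26.28 = 0.009513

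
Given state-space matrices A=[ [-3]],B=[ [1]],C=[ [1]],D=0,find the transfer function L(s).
L(s) = C(sI - A)⁻¹B + D.
Characteristic polynomial det(sI - A) = s + 3.
Numerator from C·adj(sI-A)·B + D·det(sI-A) = 1.
L(s) = (1)/(s + 3)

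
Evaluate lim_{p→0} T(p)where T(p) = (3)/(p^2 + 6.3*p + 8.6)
DC gain = T(0) = num(0)/den(0) = 3/8.6 = 0.3488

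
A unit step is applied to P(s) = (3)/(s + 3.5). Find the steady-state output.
FVT: lim_{t→∞} y(t) = lim_{s→0} s*Y(s) where Y(s) = P(s)/s.
= lim_{s→0} P(s) = P(0) = num(0)/den(0) = 3/3.5 = 0.8571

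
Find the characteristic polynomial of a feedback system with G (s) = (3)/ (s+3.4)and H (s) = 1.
Characteristic poly = G_den * H_den + G_num * H_num = (s + 3.4) + (3) = s + 6.4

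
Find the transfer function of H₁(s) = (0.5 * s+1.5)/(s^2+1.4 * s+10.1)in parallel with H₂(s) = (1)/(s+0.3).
Parallel: H = H₁ + H₂ = (n₁·d₂ + n₂·d₁)/(d₁·d₂).
n₁·d₂ = 0.5*s^2 + 1.65*s + 0.45. n₂·d₁ = s^2 + 1.4*s + 10.1. Sum = 1.5*s^2 + 3.05*s + 10.55. d₁·d₂ = s^3 + 1.7*s^2 + 10.52*s + 3.03.
H(s) = (1.5*s^2 + 3.05*s + 10.55)/(s^3 + 1.7*s^2 + 10.52*s + 3.03)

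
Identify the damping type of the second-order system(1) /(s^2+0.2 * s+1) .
Standard form: ωn²/(s²+2ζωn·s+ωn²) gives ωn=1, ζ=0.1.
Underdamped (ζ = 0.1 < 1)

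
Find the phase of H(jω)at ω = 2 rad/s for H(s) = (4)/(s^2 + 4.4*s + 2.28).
Substitute s = j*2: H(j2) = -0.0855738 - 0.43782j.
∠H(j2) = atan2(Im, Re) = atan2(-0.43782, -0.0855738) = -101.06°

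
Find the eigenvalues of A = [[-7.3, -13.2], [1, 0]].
Eigenvalues solve det(λI - A) = 0.
Characteristic polynomial: λ^2 + 7.3*λ + 13.2 = 0.
Factor: (λ + 4)(λ + 3.3) = 0.
Roots: -3.3, -4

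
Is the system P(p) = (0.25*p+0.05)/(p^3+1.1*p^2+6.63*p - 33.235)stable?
Denominator: p^3 + 1.1*p^2 + 6.63*p - 33.235 = (p - 2.3)(p^2 + 3.4*p + 14.45). Poles: -1.7 + 3.4j, -1.7 - 3.4j, 2.3. All Re(p)<0: No (unstable)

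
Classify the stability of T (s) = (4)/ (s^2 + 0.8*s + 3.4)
Denominator: s^2 + 0.8*s + 3.4. Poles: -0.4 + 1.8j, -0.4 - 1.8j. Stable (all poles in LHP)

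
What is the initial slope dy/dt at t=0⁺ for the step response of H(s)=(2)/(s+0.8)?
IVT: y'(0⁺) = lim_{s→∞} s²·Y(s) = lim_{s→∞} s·H(s).
deg(num) = 0, deg(den) = 1, relative degree = 1, so s·H(s) → (leading num)/(leading den) = 2/1 = 2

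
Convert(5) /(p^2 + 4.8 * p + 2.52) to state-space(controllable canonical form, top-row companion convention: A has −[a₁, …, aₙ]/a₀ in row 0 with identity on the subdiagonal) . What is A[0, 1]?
Reachable canonical form for den = p^2 + 4.8*p + 2.52: top row of A = -[a₁,a₂,...,aₙ]/a₀, ones on the subdiagonal, zeros elsewhere.
A = [[-4.8, -2.52], [1, 0]].
A[0,1] = -2.52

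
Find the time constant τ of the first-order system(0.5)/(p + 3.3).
First-order system: τ = -1/pole. Pole = -3.3. τ = -1/(-3.3) = 0.303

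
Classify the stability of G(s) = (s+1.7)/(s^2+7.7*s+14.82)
Denominator: s^2 + 7.7*s + 14.82 = (s + 3.9)(s + 3.8). Poles: -3.8, -3.9. Stable (all poles in LHP)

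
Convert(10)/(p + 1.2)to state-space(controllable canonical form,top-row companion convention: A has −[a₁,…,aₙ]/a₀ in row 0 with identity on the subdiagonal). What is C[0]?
Reachable canonical form: C = numerator coefficients (right-aligned, zero-padded to length n).
num = 10, C = [[10]].
C[0] = 10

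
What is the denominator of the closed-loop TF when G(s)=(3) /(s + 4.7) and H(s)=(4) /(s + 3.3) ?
Characteristic poly = G_den * H_den + G_num * H_num = (s^2 + 8*s + 15.51) + (12) = s^2 + 8*s + 27.51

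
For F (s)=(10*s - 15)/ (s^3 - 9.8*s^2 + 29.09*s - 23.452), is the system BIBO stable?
Denominator: s^3 - 9.8*s^2 + 29.09*s - 23.452 = (s - 4.1)(s - 1.3)(s - 4.4). Poles: 1.3, 4.1, 4.4. All Re(p)<0: No (unstable)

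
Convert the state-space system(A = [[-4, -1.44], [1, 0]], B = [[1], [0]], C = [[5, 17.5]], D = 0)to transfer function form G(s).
G(s) = C(sI - A)⁻¹B + D.
Characteristic polynomial det(sI - A) = s^2 + 4*s + 1.44.
Numerator from C·adj(sI-A)·B + D·det(sI-A) = 5*s + 17.5.
G(s) = (5*s + 17.5)/(s^2 + 4*s + 1.44)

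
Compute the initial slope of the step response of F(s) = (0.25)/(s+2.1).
IVT: y'(0⁺) = lim_{s→∞} s²·Y(s) = lim_{s→∞} s·F(s).
deg(num) = 0, deg(den) = 1, relative degree = 1, so s·F(s) → (leading num)/(leading den) = 0.25/1 = 0.25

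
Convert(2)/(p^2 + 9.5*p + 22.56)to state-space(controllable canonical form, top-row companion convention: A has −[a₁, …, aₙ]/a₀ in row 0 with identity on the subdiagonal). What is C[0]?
Reachable canonical form: C = numerator coefficients (right-aligned, zero-padded to length n).
num = 2, C = [[0, 2]].
C[0] = 0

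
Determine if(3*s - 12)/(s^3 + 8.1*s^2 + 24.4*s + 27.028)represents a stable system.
Denominator: s^3 + 8.1*s^2 + 24.4*s + 27.028 = (s + 2.9)(s^2 + 5.2*s + 9.32). Poles: -2.6 + 1.6j, -2.6 - 1.6j, -2.9. All Re(p)<0: Yes (stable)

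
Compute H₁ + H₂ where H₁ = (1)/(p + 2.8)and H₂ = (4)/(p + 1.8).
Parallel: H = H₁ + H₂ = (n₁·d₂ + n₂·d₁)/(d₁·d₂).
n₁·d₂ = p + 1.8. n₂·d₁ = 4*p + 11.2. Sum = 5*p + 13. d₁·d₂ = p^2 + 4.6*p + 5.04.
H(p) = (5*p + 13)/(p^2 + 4.6*p + 5.04)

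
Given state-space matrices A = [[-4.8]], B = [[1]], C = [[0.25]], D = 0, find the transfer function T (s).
T(s) = C(sI - A)⁻¹B + D.
Characteristic polynomial det(sI - A) = s + 4.8.
Numerator from C·adj(sI-A)·B + D·det(sI-A) = 0.25.
T(s) = (0.25)/(s + 4.8)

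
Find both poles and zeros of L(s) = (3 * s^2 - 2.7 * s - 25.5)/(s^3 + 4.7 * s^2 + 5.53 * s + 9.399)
Set denominator = 0: s^3 + 4.7*s^2 + 5.53*s + 9.399 = (s + 3.9)(s^2 + 0.8*s + 2.41) = 0 → Poles: -0.4 + 1.5j, -0.4 - 1.5j, -3.9
Set numerator = 0: 3*s^2 - 2.7*s - 25.5 = 3*(s - 3.4)(s + 2.5) = 0 → Zeros: -2.5, 3.4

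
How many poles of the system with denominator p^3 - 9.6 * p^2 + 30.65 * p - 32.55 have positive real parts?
p^3 - 9.6*p^2 + 30.65*p - 32.55 = (p - 3.1)(p - 3.5)(p - 3). Poles: 3, 3.1, 3.5. RHP poles (Re>0): 3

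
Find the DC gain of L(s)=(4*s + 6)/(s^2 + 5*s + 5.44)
DC gain = L(0) = num(0)/den(0) = 6/5.44 = 1.103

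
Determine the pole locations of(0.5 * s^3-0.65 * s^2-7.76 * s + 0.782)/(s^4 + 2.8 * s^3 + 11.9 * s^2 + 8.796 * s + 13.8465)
Set denominator = 0: s^4 + 2.8*s^3 + 11.9*s^2 + 8.796*s + 13.8465 = (s^2 + 0.6*s + 1.53)(s^2 + 2.2*s + 9.05) = 0 → Poles: -0.3 + 1.2j, -0.3 - 1.2j, -1.1 + 2.8j, -1.1 - 2.8j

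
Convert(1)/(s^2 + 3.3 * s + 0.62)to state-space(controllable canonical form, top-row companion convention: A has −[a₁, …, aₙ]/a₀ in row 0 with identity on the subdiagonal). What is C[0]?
Reachable canonical form: C = numerator coefficients (right-aligned, zero-padded to length n).
num = 1, C = [[0, 1]].
C[0] = 0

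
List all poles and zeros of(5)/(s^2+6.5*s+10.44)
Set denominator = 0: s^2 + 6.5*s + 10.44 = (s + 2.9)(s + 3.6) = 0 → Poles: -2.9, -3.6
Numerator is a nonzero constant (5) → Zeros: none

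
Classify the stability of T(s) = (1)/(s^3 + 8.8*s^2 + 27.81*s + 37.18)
Denominator: s^3 + 8.8*s^2 + 27.81*s + 37.18 = (s + 4.4)(s^2 + 4.4*s + 8.45). Poles: -2.2 + 1.9j, -2.2 - 1.9j, -4.4. Stable (all poles in LHP)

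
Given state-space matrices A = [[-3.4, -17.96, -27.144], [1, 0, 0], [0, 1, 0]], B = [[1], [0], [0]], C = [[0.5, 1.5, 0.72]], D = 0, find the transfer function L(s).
L(s) = C(sI - A)⁻¹B + D.
Characteristic polynomial det(sI - A) = s^3 + 3.4*s^2 + 17.96*s + 27.144.
Numerator from C·adj(sI-A)·B + D·det(sI-A) = 0.5*s^2 + 1.5*s + 0.72.
L(s) = (0.5*s^2 + 1.5*s + 0.72)/(s^3 + 3.4*s^2 + 17.96*s + 27.144)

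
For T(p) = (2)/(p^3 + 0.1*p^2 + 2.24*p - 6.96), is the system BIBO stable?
Denominator: p^3 + 0.1*p^2 + 2.24*p - 6.96 = (p - 1.5)(p^2 + 1.6*p + 4.64). Poles: -0.8 + 2j, -0.8 - 2j, 1.5. All Re(p)<0: No (unstable)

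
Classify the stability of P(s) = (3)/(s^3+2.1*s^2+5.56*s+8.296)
Denominator: s^3 + 2.1*s^2 + 5.56*s + 8.296 = (s + 1.7)(s^2 + 0.4*s + 4.88). Poles: -0.2 + 2.2j, -0.2 - 2.2j, -1.7. Stable (all poles in LHP)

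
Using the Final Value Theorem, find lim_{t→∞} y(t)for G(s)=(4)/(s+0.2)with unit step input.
FVT: lim_{t→∞} y(t) = lim_{s→0} s*Y(s) where Y(s) = G(s)/s.
= lim_{s→0} G(s) = G(0) = num(0)/den(0) = 4/0.2 = 20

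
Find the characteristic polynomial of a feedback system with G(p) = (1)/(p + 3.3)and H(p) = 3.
Characteristic poly = G_den * H_den + G_num * H_num = (p + 3.3) + (3) = p + 6.3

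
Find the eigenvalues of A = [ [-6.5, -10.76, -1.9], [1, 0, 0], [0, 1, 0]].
Eigenvalues solve det(λI - A) = 0.
Characteristic polynomial: λ^3 + 6.5*λ^2 + 10.76*λ + 1.9 = 0.
Factor: (λ + 2.5)(λ + 3.8)(λ + 0.2) = 0.
Roots: -0.2, -2.5, -3.8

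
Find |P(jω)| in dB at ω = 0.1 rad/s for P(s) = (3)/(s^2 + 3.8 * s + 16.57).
Substitute s = j*0.1: P(j0.1) = 0.181064 - 0.00415485j.
|P(j0.1)| = sqrt(Re² + Im²) = 0.1811.
20*log₁₀(0.1811) = -14.84 dB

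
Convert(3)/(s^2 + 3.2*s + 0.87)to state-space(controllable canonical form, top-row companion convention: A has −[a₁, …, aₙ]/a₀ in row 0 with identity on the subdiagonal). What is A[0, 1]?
Reachable canonical form for den = s^2 + 3.2*s + 0.87: top row of A = -[a₁,a₂,...,aₙ]/a₀, ones on the subdiagonal, zeros elsewhere.
A = [[-3.2, -0.87], [1, 0]].
A[0,1] = -0.87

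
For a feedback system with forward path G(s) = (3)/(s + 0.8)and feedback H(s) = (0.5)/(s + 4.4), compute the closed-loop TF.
Closed-loop T = G/(1+GH).
Numerator: G_num * H_den = 3*s + 13.2.
Denominator: G_den * H_den + G_num * H_num = (s^2 + 5.2*s + 3.52) + (1.5) = s^2 + 5.2*s + 5.02.
T(s) = (3*s + 13.2)/(s^2 + 5.2*s + 5.02)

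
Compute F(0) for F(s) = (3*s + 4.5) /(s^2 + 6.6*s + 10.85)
DC gain = F(0) = num(0)/den(0) = 4.5/10.85 = 0.4147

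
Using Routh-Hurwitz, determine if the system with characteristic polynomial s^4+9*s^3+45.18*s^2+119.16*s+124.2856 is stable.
Routh array:
s^4: [1, 45.18, 124.2856]; s^3: [9, 119.16]; s^2: [31.94, 124.2856]; s^1: [84.139]; s^0: [124.2856]
First column: [1, 9, 31.94, 84.139, 124.2856]. Sign changes = 0.
Yes, stable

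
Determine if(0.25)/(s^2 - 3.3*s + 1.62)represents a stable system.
Denominator: s^2 - 3.3*s + 1.62 = (s - 2.7)(s - 0.6). Poles: 0.6, 2.7. All Re(p)<0: No (unstable)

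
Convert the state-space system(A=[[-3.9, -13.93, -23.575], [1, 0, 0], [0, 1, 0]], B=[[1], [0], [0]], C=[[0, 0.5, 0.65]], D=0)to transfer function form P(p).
P(p) = C(pI - A)⁻¹B + D.
Characteristic polynomial det(pI - A) = p^3 + 3.9*p^2 + 13.93*p + 23.575.
Numerator from C·adj(pI-A)·B + D·det(pI-A) = 0.5*p + 0.65.
P(p) = (0.5*p + 0.65)/(p^3 + 3.9*p^2 + 13.93*p + 23.575)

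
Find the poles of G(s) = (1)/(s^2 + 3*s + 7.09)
Set denominator = 0: s^2 + 3*s + 7.09 = 0 → Poles: -1.5 + 2.2j, -1.5 - 2.2j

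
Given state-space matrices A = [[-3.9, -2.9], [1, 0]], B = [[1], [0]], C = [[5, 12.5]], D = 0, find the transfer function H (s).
H(s) = C(sI - A)⁻¹B + D.
Characteristic polynomial det(sI - A) = s^2 + 3.9*s + 2.9.
Numerator from C·adj(sI-A)·B + D·det(sI-A) = 5*s + 12.5.
H(s) = (5*s + 12.5)/(s^2 + 3.9*s + 2.9)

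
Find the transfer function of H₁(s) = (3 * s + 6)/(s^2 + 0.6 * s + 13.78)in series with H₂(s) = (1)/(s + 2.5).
Series: H = H₁ · H₂ = (n₁·n₂)/(d₁·d₂).
Num: n₁·n₂ = 3*s + 6. Den: d₁·d₂ = s^3 + 3.1*s^2 + 15.28*s + 34.45.
H(s) = (3*s + 6)/(s^3 + 3.1*s^2 + 15.28*s + 34.45)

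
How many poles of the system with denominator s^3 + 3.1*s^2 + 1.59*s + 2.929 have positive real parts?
s^3 + 3.1*s^2 + 1.59*s + 2.929 = (s + 2.9)(s^2 + 0.2*s + 1.01). Poles: -0.1 + 1j, -0.1 - 1j, -2.9. RHP poles (Re>0): 0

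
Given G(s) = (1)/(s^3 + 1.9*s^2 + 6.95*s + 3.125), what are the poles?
Set denominator = 0: s^3 + 1.9*s^2 + 6.95*s + 3.125 = (s + 0.5)(s^2 + 1.4*s + 6.25) = 0 → Poles: -0.5, -0.7 + 2.4j, -0.7 - 2.4j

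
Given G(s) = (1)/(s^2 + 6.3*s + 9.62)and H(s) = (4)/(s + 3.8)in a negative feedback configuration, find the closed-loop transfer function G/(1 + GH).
Closed-loop T = G/(1+GH).
Numerator: G_num * H_den = s + 3.8.
Denominator: G_den * H_den + G_num * H_num = (s^3 + 10.1*s^2 + 33.56*s + 36.556) + (4) = s^3 + 10.1*s^2 + 33.56*s + 40.556.
T(s) = (s + 3.8)/(s^3 + 10.1*s^2 + 33.56*s + 40.556)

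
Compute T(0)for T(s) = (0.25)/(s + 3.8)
DC gain = T(0) = num(0)/den(0) = 0.25/3.8 = 0.06579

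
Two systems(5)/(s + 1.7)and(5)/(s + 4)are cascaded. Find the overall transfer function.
Series: H = H₁ · H₂ = (n₁·n₂)/(d₁·d₂).
Num: n₁·n₂ = 25. Den: d₁·d₂ = s^2 + 5.7*s + 6.8.
H(s) = (25)/(s^2 + 5.7*s + 6.8)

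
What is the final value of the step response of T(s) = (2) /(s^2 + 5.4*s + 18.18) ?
FVT: lim_{t→∞} y(t) = lim_{s→0} s*Y(s) where Y(s) = T(s)/s.
= lim_{s→0} T(s) = T(0) = num(0)/den(0) = 2/18.18 = 0.11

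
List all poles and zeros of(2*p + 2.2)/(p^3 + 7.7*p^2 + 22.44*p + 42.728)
Set denominator = 0: p^3 + 7.7*p^2 + 22.44*p + 42.728 = (p + 4.9)(p^2 + 2.8*p + 8.72) = 0 → Poles: -1.4 + 2.6j, -1.4 - 2.6j, -4.9
Set numerator = 0: 2*p + 2.2 = 0 → Zeros: -1.1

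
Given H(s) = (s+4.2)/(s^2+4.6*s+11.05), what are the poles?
Set denominator = 0: s^2 + 4.6*s + 11.05 = 0 → Poles: -2.3 + 2.4j, -2.3 - 2.4j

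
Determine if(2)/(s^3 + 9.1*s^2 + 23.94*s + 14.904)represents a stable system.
Denominator: s^3 + 9.1*s^2 + 23.94*s + 14.904 = (s + 4.6)(s + 0.9)(s + 3.6). Poles: -0.9, -3.6, -4.6. All Re(p)<0: Yes (stable)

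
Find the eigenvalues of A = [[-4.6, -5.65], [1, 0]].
Eigenvalues solve det(λI - A) = 0.
Characteristic polynomial: λ^2 + 4.6*λ + 5.65 = 0.
Roots: -2.3 + 0.6j, -2.3 - 0.6j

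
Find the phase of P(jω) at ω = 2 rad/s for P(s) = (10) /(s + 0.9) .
Substitute s = j*2: P(j2) = 1.8711 - 4.158j.
∠P(j2) = atan2(Im, Re) = atan2(-4.158, 1.8711) = -65.77°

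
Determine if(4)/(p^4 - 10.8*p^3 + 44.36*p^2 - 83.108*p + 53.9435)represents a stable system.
Denominator: p^4 - 10.8*p^3 + 44.36*p^2 - 83.108*p + 53.9435 = (p - 1.3)(p - 4.3)(p^2 - 5.2*p + 9.65). Poles: 1.3, 2.6 + 1.7j, 2.6 - 1.7j, 4.3. All Re(p)<0: No (unstable)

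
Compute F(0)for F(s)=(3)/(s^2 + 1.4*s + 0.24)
DC gain = F(0) = num(0)/den(0) = 3/0.24 = 12.5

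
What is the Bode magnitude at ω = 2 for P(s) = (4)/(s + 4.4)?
Substitute s = j*2: P(j2) = 0.753425 - 0.342466j.
|P(j2)| = sqrt(Re² + Im²) = 0.8276.
20*log₁₀(0.8276) = -1.64 dB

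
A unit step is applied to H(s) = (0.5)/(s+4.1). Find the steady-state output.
FVT: lim_{t→∞} y(t) = lim_{s→0} s*Y(s) where Y(s) = H(s)/s.
= lim_{s→0} H(s) = H(0) = num(0)/den(0) = 0.5/4.1 = 0.122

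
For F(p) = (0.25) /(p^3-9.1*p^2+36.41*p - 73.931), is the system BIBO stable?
Denominator: p^3 - 9.1*p^2 + 36.41*p - 73.931 = (p - 4.7)(p^2 - 4.4*p + 15.73). Poles: 2.2 + 3.3j, 2.2 - 3.3j, 4.7. All Re(p)<0: No (unstable)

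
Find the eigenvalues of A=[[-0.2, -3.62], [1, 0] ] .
Eigenvalues solve det(λI - A) = 0.
Characteristic polynomial: λ^2 + 0.2*λ + 3.62 = 0.
Roots: -0.1 + 1.9j, -0.1 - 1.9j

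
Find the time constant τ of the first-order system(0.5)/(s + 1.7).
First-order system: τ = -1/pole. Pole = -1.7. τ = -1/(-1.7) = 0.5882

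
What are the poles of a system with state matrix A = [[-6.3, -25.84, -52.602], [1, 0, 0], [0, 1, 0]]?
Eigenvalues solve det(λI - A) = 0.
Characteristic polynomial: λ^3 + 6.3*λ^2 + 25.84*λ + 52.602 = 0.
Factor: (λ + 3.3)(λ^2 + 3*λ + 15.94) = 0.
Roots: -1.5 + 3.7j, -1.5 - 3.7j, -3.3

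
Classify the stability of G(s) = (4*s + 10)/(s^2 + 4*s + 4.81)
Denominator: s^2 + 4*s + 4.81. Poles: -2 + 0.9j, -2 - 0.9j. Stable (all poles in LHP)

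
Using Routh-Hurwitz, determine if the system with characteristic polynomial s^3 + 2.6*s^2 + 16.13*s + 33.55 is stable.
Routh array:
s^3: [1, 16.13]; s^2: [2.6, 33.55]; s^1: [3.22615]; s^0: [33.55]
First column: [1, 2.6, 3.22615, 33.55]. Sign changes = 0.
Yes, stable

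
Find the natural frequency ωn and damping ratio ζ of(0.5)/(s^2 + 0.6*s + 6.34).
Underdamped: complex pole -0.3 + 2.5j. ωn = |pole| = 2.518, ζ = -Re(pole)/ωn = 0.1191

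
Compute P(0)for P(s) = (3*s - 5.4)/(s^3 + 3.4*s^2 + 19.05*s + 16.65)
DC gain = P(0) = num(0)/den(0) = -5.4/16.65 = -0.3243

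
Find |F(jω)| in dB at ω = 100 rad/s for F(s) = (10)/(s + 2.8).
Substitute s = j*100: F(j100) = 0.00279781 - 0.0999217j.
|F(j100)| = sqrt(Re² + Im²) = 0.09996.
20*log₁₀(0.09996) = -20.00 dB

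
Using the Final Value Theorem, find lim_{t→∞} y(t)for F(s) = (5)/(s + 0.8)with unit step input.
FVT: lim_{t→∞} y(t) = lim_{s→0} s*Y(s) where Y(s) = F(s)/s.
= lim_{s→0} F(s) = F(0) = num(0)/den(0) = 5/0.8 = 6.25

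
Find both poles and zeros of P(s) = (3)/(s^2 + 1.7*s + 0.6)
Set denominator = 0: s^2 + 1.7*s + 0.6 = (s + 0.5)(s + 1.2) = 0 → Poles: -0.5, -1.2
Numerator is a nonzero constant (3) → Zeros: none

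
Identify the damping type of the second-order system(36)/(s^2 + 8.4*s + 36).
Standard form: ωn²/(s²+2ζωn·s+ωn²) gives ωn=6, ζ=0.7.
Underdamped (ζ = 0.7 < 1)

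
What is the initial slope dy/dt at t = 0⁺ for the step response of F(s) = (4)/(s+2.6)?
IVT: y'(0⁺) = lim_{s→∞} s²·Y(s) = lim_{s→∞} s·F(s).
deg(num) = 0, deg(den) = 1, relative degree = 1, so s·F(s) → (leading num)/(leading den) = 4/1 = 4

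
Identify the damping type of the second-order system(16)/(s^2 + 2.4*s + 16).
Standard form: ωn²/(s²+2ζωn·s+ωn²) gives ωn=4, ζ=0.3.
Underdamped (ζ = 0.3 < 1)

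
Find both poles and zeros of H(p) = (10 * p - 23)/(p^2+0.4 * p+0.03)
Set denominator = 0: p^2 + 0.4*p + 0.03 = (p + 0.3)(p + 0.1) = 0 → Poles: -0.1, -0.3
Set numerator = 0: 10*p - 23 = 0 → Zeros: 2.3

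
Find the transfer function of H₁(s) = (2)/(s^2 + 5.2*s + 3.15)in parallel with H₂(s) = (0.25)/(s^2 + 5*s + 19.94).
Parallel: H = H₁ + H₂ = (n₁·d₂ + n₂·d₁)/(d₁·d₂).
n₁·d₂ = 2*s^2 + 10*s + 39.88. n₂·d₁ = 0.25*s^2 + 1.3*s + 0.7875. Sum = 2.25*s^2 + 11.3*s + 40.6675. d₁·d₂ = s^4 + 10.2*s^3 + 49.09*s^2 + 119.438*s + 62.811.
H(s) = (2.25*s^2 + 11.3*s + 40.6675)/(s^4 + 10.2*s^3 + 49.09*s^2 + 119.438*s + 62.811)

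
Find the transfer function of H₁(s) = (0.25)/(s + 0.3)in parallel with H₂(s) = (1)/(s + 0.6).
Parallel: H = H₁ + H₂ = (n₁·d₂ + n₂·d₁)/(d₁·d₂).
n₁·d₂ = 0.25*s + 0.15. n₂·d₁ = s + 0.3. Sum = 1.25*s + 0.45. d₁·d₂ = s^2 + 0.9*s + 0.18.
H(s) = (1.25*s + 0.45)/(s^2 + 0.9*s + 0.18)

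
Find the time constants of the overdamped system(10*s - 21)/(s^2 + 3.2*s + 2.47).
Overdamped: real poles at -1.3, -1.9. τ = -1/pole → τ₁ = 0.7692, τ₂ = 0.5263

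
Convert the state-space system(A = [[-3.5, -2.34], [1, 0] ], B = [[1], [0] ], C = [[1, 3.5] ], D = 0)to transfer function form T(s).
T(s) = C(sI - A)⁻¹B + D.
Characteristic polynomial det(sI - A) = s^2 + 3.5*s + 2.34.
Numerator from C·adj(sI-A)·B + D·det(sI-A) = s + 3.5.
T(s) = (s + 3.5)/(s^2 + 3.5*s + 2.34)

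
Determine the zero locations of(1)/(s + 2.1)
Numerator is a nonzero constant (1) → Zeros: none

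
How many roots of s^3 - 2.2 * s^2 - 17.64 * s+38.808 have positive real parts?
Factor: s^3 - 2.2*s^2 - 17.64*s + 38.808 = (s - 4.2)(s - 2.2)(s + 4.2).
Roots: -4.2, 2.2, 4.2.
RHP roots (Re>0): 2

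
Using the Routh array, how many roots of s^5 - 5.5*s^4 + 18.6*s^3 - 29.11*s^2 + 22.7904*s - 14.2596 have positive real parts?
Routh array:
s^5: [1, 18.6, 22.7904]; s^4: [-5.5, -29.11, -14.2596]; s^3: [13.3073, 20.1977]; s^2: [-20.7621, -14.2596]; s^1: [11.0582]; s^0: [-14.2596]
First column: [1, -5.5, 13.3073, -20.7621, 11.0582, -14.2596]. Sign changes = RHP roots = 5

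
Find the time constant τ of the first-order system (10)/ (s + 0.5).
First-order system: τ = -1/pole. Pole = -0.5. τ = -1/(-0.5) = 2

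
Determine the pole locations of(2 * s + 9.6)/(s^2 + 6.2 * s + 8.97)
Set denominator = 0: s^2 + 6.2*s + 8.97 = (s + 2.3)(s + 3.9) = 0 → Poles: -2.3, -3.9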